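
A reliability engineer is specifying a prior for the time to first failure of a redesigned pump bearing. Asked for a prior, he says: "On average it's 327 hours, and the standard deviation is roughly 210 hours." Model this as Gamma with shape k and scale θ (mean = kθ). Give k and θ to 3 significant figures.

For Gamma(k, scale θ): mean = kθ, variance = kθ², so CV = 1/√k.
CV = SD/mean = 210/327 = 0.6422, hence k = 1/CV² = 2.42.
Then θ = mean/k = 327/2.42 = 135.

k ≈ 2.42, θ ≈ 135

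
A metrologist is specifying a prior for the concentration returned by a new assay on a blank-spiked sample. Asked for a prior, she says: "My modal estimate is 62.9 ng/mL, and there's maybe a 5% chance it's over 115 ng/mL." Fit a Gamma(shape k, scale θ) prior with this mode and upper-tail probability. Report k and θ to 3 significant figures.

Gamma(k,θ) with k>1 has mode (k−1)θ, so θ = 62.9/(k−1).
Need P(X < 115) = 0.95 with θ tied to k this way. Start at k = 2, θ = 62.9: P(X<115) ≈ 0.546.
Too low — raise k to concentrate. Iterating converges to k ≈ 8.65.
Then θ = 62.9/(8.65−1) ≈ 8.22.

k ≈ 8.65, θ ≈ 8.22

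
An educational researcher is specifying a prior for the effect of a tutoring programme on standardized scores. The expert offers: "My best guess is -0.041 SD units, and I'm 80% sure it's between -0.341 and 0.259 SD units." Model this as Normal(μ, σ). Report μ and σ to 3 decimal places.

μ = -0.041, σ = 0.234

A symmetric 80% interval runs μ ± z·σ with z = 1.282.
Half-width = 0.3, so σ = 0.3/1.282 = 0.234.
μ is the stated best guess, -0.041.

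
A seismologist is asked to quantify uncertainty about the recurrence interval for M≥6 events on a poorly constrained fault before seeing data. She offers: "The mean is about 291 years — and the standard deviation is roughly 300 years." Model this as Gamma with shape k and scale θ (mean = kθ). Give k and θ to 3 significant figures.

k ≈ 0.941, θ ≈ 309

For Gamma(k, scale θ): mean = kθ, variance = kθ², so CV = 1/√k.
CV = SD/mean = 300/291 = 1.031, hence k = 1/CV² = 0.941.
Then θ = mean/k = 291/0.941 = 309.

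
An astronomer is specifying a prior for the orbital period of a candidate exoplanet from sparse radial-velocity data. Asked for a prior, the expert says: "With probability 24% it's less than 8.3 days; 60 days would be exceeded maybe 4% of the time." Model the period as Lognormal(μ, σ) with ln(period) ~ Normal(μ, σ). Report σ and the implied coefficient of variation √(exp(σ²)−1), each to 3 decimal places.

If T ~ Lognormal(μ,σ) then ln T ~ Normal(μ,σ), so the p-quantile of ln T is μ + z_p·σ.
ln(8.3) = 2.116 and ln(60) = 4.094; z_{0.24} = -0.7063, z_{0.96} = 1.751.
σ = (4.094 − 2.116)/(1.751 − (-0.7063)) = 0.805.
μ = 2.116 − (-0.7063)·0.805 = 2.685.
CV = √(exp(σ²)−1) = √(exp(0.6482)−1) = 0.955.

σ ≈ 0.805, CV ≈ 0.955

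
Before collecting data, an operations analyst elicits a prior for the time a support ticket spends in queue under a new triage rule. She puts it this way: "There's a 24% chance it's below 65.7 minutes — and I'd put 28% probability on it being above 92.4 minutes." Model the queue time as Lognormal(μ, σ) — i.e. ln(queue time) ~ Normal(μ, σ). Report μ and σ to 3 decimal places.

μ ≈ 4.372, σ ≈ 0.265

If T ~ Lognormal(μ,σ) then ln T ~ Normal(μ,σ), so the p-quantile of ln T is μ + z_p·σ.
ln(65.7) = 4.185 and ln(92.4) = 4.526; z_{0.24} = -0.7063, z_{0.72} = 0.5828.
σ = (4.526 − 4.185)/(0.5828 − (-0.7063)) = 0.265.
μ = 4.185 − (-0.7063)·0.265 = 4.372.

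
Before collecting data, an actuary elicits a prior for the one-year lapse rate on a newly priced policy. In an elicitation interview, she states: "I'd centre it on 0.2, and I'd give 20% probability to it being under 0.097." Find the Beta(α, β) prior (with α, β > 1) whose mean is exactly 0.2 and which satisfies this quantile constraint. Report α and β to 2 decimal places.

α ≈ 2.18, β ≈ 8.73

With mean 0.2 fixed, write α = 0.2s, β = 0.8s where s = α+β.
Need P(θ < 0.097) = 0.2 under Beta(0.2s, 0.8s). Normal approximation: (q−m)/√(m(1−m)/s) ≈ z_{0.2} = -0.842, so s ≈ 0.2·0.8·(-0.842)²/(0.097−0.2)² = 10.7.
At s = 10.7: P(θ<0.097) ≈ 0.204. Adjusting to match 0.2 gives s ≈ 10.92.
So α = 0.2·10.92 ≈ 2.18, β = 0.8·10.92 ≈ 8.73.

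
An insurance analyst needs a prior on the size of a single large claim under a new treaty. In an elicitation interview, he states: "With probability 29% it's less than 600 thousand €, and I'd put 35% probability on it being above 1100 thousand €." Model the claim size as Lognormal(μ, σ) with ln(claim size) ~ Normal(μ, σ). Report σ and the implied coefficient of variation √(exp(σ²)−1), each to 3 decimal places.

σ ≈ 0.646, CV ≈ 0.719

If T ~ Lognormal(μ,σ) then ln T ~ Normal(μ,σ), so the p-quantile of ln T is μ + z_p·σ.
ln(600) = 6.397 and ln(1100) = 7.003; z_{0.29} = -0.5534, z_{0.65} = 0.3853.
σ = (7.003 − 6.397)/(0.3853 − (-0.5534)) = 0.646.
μ = 6.397 − (-0.5534)·0.646 = 6.754.
CV = √(exp(σ²)−1) = √(exp(0.4169)−1) = 0.719.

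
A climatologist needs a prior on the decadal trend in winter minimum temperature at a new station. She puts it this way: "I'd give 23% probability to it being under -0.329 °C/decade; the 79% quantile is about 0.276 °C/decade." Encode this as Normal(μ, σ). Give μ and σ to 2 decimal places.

The p-quantile of Normal(μ,σ) is μ + z_p·σ, with z_{0.23} = -0.7388 and z_{0.79} = 0.8064.
Eliminate σ: μ = (z₂·x₁ − z₁·x₂)/(z₂ − z₁) = (0.8064·-0.329 − (-0.7388)·0.276)/1.545 = -0.04.
Then σ = (x₂ − x₁)/(z₂ − z₁) = (0.276 − -0.329)/1.545 = 0.39.

μ = -0.04, σ = 0.39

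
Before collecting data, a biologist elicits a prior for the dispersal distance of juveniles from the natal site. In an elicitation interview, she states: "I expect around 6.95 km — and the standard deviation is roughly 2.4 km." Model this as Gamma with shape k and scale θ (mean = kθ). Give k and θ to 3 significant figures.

k ≈ 8.39, θ ≈ 0.829

For Gamma(k, scale θ): mean = kθ, variance = kθ², so CV = 1/√k.
CV = SD/mean = 2.4/6.95 = 0.3453, hence k = 1/CV² = 8.39.
Then θ = mean/k = 6.95/8.39 = 0.829.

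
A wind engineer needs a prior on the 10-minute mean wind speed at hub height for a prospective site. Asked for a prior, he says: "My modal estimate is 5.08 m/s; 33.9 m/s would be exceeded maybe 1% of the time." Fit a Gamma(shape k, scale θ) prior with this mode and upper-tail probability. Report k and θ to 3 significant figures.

k ≈ 1.99, θ ≈ 5.12

Gamma(k,θ) with k>1 has mode (k−1)θ, so θ = 5.08/(k−1).
Need P(X < 33.9) = 0.99 with θ tied to k this way. Start at k = 2, θ = 5.08: P(X<33.9) ≈ 0.990.
Too high — lower k to spread out. Iterating converges to k ≈ 1.99.
Then θ = 5.08/(1.99−1) ≈ 5.12.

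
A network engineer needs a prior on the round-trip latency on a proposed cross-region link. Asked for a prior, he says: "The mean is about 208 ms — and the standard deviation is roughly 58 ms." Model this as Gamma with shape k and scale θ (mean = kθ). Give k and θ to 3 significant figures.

For Gamma(k, scale θ): mean = kθ, variance = kθ², so CV = 1/√k.
CV = SD/mean = 58/208 = 0.2788, hence k = 1/CV² = 12.9.
Then θ = mean/k = 208/12.9 = 16.2.

k ≈ 12.9, θ ≈ 16.2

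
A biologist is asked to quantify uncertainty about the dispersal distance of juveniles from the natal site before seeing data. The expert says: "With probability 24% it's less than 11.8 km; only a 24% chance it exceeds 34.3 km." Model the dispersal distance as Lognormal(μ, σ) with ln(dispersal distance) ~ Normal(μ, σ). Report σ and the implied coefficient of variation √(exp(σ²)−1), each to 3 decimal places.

σ ≈ 0.755, CV ≈ 0.877

If T ~ Lognormal(μ,σ) then ln T ~ Normal(μ,σ), so the p-quantile of ln T is μ + z_p·σ.
ln(11.8) = 2.468 and ln(34.3) = 3.535; z_{0.24} = -0.7063, z_{0.76} = 0.7063.
σ = (3.535 − 2.468)/(0.7063 − (-0.7063)) = 0.755.
μ = 2.468 − (-0.7063)·0.755 = 3.002.
CV = √(exp(σ²)−1) = √(exp(0.5706)−1) = 0.877.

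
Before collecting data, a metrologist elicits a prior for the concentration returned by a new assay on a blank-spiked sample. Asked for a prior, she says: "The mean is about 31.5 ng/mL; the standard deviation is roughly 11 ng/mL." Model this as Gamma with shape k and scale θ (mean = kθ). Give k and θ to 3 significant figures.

k ≈ 8.2, θ ≈ 3.84

For Gamma(k, scale θ): mean = kθ, variance = kθ², so CV = 1/√k.
CV = SD/mean = 11/31.5 = 0.3492, hence k = 1/CV² = 8.2.
Then θ = mean/k = 31.5/8.2 = 3.84.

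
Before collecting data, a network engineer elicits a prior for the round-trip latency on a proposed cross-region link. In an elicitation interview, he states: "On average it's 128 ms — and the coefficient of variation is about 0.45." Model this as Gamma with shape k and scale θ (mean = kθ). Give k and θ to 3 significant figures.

For Gamma(k, scale θ): mean = kθ, variance = kθ², so CV = 1/√k.
CV = 0.45, hence k = 1/CV² = 4.94.
Then θ = mean/k = 128/4.94 = 25.9.

k ≈ 4.94, θ ≈ 25.9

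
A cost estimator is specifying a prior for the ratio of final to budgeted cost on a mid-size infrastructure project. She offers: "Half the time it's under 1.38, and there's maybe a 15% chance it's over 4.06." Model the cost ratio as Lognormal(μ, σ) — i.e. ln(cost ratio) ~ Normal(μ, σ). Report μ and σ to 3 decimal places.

If T ~ Lognormal(μ,σ) then ln T ~ Normal(μ,σ), so the p-quantile of ln T is μ + z_p·σ.
ln(1.38) = 0.3221 and ln(4.06) = 1.401; z_{0.5} = 0, z_{0.85} = 1.036.
σ = (1.401 − 0.3221)/(1.036 − (0)) = 1.041.
μ = 0.3221 − (0)·1.041 = 0.322.

μ ≈ 0.322, σ ≈ 1.041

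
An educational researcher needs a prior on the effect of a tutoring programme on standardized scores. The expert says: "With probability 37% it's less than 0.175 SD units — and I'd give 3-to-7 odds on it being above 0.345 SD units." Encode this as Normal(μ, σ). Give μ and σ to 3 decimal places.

For Normal(μ,σ), the p-quantile is μ + z_p·σ. Here z_{0.37} = -0.3319, z_{0.7} = 0.5244.
So 0.175 = μ − 0.3319σ and 0.345 = μ + 0.5244σ.
Subtracting: σ = (0.345 − 0.175)/(0.5244 − (-0.3319)) = 0.199.
Then μ = 0.175 − (-0.3319)·0.199 = 0.241.

μ = 0.241, σ = 0.199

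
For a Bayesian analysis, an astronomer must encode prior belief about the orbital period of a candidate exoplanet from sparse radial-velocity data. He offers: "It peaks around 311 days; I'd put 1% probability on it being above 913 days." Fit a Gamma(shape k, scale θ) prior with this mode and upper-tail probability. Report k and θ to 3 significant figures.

Gamma(k,θ) with k>1 has mode (k−1)θ, so θ = 311/(k−1).
Need P(X < 913) = 0.99 with θ tied to k this way. Start at k = 2, θ = 311: P(X<913) ≈ 0.791.
Too low — raise k to concentrate. Iterating converges to k ≈ 4.9.
Then θ = 311/(4.9−1) ≈ 79.7.

k ≈ 4.9, θ ≈ 79.7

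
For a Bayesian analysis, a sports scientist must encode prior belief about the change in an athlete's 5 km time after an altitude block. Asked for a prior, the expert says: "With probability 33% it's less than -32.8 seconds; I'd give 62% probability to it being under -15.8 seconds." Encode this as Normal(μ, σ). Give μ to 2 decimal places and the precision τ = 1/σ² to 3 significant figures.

μ = -22.77, τ = 0.00192

The p-quantile of Normal(μ,σ) is μ + z_p·σ, with z_{0.33} = -0.4399 and z_{0.62} = 0.3055.
Eliminate σ: μ = (z₂·x₁ − z₁·x₂)/(z₂ − z₁) = (0.3055·-32.8 − (-0.4399)·-15.8)/0.7454 = -22.77.
Then σ = (x₂ − x₁)/(z₂ − z₁) = (-15.8 − -32.8)/0.7454 = 22.81.
Precision τ = 1/σ² = 1/22.81² = 0.00192.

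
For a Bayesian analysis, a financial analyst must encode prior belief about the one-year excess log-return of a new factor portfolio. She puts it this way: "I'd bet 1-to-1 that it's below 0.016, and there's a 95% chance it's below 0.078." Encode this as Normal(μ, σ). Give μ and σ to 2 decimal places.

For Normal(μ,σ), the p-quantile is μ + z_p·σ. Here z_{0.5} = 0, z_{0.95} = 1.645.
So 0.016 = μ + 0σ and 0.078 = μ + 1.645σ.
Subtracting: σ = (0.078 − 0.016)/(1.645 − (0)) = 0.04.
Then μ = 0.016 − (0)·0.04 = 0.02.

μ = 0.02, σ = 0.04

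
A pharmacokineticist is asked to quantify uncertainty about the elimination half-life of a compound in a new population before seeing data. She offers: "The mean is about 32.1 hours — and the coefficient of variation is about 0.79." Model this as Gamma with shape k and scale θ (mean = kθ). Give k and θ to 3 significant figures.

k ≈ 1.6, θ ≈ 20

For Gamma(k, scale θ): mean = kθ, variance = kθ², so CV = 1/√k.
CV = 0.79, hence k = 1/CV² = 1.6.
Then θ = mean/k = 32.1/1.6 = 20.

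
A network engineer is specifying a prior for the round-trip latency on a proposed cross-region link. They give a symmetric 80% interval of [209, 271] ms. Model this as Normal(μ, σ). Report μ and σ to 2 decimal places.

A symmetric 80% interval runs μ ± z·σ with z = 1.282.
Half-width = 31, so σ = 31/1.282 = 24.19.
μ is the interval midpoint, 240.00.

μ = 240.00, σ = 24.19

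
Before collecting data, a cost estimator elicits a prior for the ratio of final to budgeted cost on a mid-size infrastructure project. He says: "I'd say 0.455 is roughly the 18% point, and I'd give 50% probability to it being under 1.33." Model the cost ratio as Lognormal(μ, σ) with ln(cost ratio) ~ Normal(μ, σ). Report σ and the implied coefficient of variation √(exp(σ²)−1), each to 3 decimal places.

σ ≈ 1.172, CV ≈ 1.717

If T ~ Lognormal(μ,σ) then ln T ~ Normal(μ,σ), so the p-quantile of ln T is μ + z_p·σ.
ln(0.455) = -0.7875 and ln(1.33) = 0.2852; z_{0.18} = -0.9154, z_{0.5} = 0.
σ = (0.2852 − -0.7875)/(0 − (-0.9154)) = 1.172.
μ = -0.7875 − (-0.9154)·1.172 = 0.285.
CV = √(exp(σ²)−1) = √(exp(1.3731)−1) = 1.717.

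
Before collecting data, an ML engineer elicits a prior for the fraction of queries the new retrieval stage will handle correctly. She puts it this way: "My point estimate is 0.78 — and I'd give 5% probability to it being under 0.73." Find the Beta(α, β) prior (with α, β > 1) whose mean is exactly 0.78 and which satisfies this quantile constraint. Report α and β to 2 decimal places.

With mean 0.78 fixed, write α = 0.78s, β = 0.22s where s = α+β.
Need P(θ < 0.73) = 0.05 under Beta(0.78s, 0.22s). Normal approximation: (q−m)/√(m(1−m)/s) ≈ z_{0.05} = -1.64, so s ≈ 0.78·0.22·(-1.64)²/(0.73−0.78)² = 185.7.
At s = 185.7: P(θ<0.73) ≈ 0.055. Adjusting to match 0.05 gives s ≈ 197.05.
So α = 0.78·197.05 ≈ 153.70, β = 0.22·197.05 ≈ 43.35.

α ≈ 153.70, β ≈ 43.35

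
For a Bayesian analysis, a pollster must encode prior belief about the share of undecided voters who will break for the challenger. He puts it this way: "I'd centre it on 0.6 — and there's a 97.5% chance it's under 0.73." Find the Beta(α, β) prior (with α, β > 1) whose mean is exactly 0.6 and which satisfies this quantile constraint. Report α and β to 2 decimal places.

α ≈ 30.02, β ≈ 20.01

With mean 0.6 fixed, write α = 0.6s, β = 0.4s where s = α+β.
Need P(θ < 0.73) = 0.975 under Beta(0.6s, 0.4s). Normal approximation: (q−m)/√(m(1−m)/s) ≈ z_{0.975} = 1.96, so s ≈ 0.6·0.4·(1.96)²/(0.73−0.6)² = 54.6.
At s = 54.6: P(θ<0.73) ≈ 0.980. Adjusting to match 0.975 gives s ≈ 50.03.
So α = 0.6·50.03 ≈ 30.02, β = 0.4·50.03 ≈ 20.01.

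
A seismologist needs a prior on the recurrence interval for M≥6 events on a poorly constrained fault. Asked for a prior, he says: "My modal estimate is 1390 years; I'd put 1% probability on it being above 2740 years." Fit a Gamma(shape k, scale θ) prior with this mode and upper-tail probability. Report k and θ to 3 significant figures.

k ≈ 11.7, θ ≈ 130

Gamma(k,θ) with k>1 has mode (k−1)θ, so θ = 1390/(k−1).
Need P(X < 2740) = 0.99 with θ tied to k this way. Start at k = 2, θ = 1390: P(X<2740) ≈ 0.586.
Too low — raise k to concentrate. Iterating converges to k ≈ 11.7.
Then θ = 1390/(11.7−1) ≈ 130.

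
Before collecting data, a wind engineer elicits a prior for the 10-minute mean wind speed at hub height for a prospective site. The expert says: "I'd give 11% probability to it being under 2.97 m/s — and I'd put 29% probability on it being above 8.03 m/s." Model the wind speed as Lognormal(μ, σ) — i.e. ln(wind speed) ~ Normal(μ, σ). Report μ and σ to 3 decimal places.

If T ~ Lognormal(μ,σ) then ln T ~ Normal(μ,σ), so the p-quantile of ln T is μ + z_p·σ.
ln(2.97) = 1.089 and ln(8.03) = 2.083; z_{0.11} = -1.227, z_{0.71} = 0.5534.
σ = (2.083 − 1.089)/(0.5534 − (-1.227)) = 0.559.
μ = 1.089 − (-1.227)·0.559 = 1.774.

μ ≈ 1.774, σ ≈ 0.559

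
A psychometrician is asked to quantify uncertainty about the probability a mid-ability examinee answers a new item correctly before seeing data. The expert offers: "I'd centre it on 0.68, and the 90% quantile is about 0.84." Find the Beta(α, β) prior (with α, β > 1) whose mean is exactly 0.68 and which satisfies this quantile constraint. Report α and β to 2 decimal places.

With mean 0.68 fixed, write α = 0.68s, β = 0.32s where s = α+β.
Need P(θ < 0.84) = 0.9 under Beta(0.68s, 0.32s). Normal approximation: (q−m)/√(m(1−m)/s) ≈ z_{0.9} = 1.28, so s ≈ 0.68·0.32·(1.28)²/(0.84−0.68)² = 14.0.
At s = 14.0: P(θ<0.84) ≈ 0.916. Adjusting to match 0.9 gives s ≈ 12.27.
So α = 0.68·12.27 ≈ 8.34, β = 0.32·12.27 ≈ 3.92.

α ≈ 8.34, β ≈ 3.92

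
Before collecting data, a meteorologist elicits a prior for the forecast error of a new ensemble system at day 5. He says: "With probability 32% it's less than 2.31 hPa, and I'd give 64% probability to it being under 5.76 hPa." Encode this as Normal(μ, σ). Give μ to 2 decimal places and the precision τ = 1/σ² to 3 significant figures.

For Normal(μ,σ), the p-quantile is μ + z_p·σ. Here z_{0.32} = -0.4677, z_{0.64} = 0.3585.
So 2.31 = μ − 0.4677σ and 5.76 = μ + 0.3585σ.
Subtracting: σ = (5.76 − 2.31)/(0.3585 − (-0.4677)) = 4.18.
Then μ = 2.31 − (-0.4677)·4.18 = 4.26.
Precision τ = 1/σ² = 1/4.176² = 0.0573.

μ = 4.26, τ = 0.0573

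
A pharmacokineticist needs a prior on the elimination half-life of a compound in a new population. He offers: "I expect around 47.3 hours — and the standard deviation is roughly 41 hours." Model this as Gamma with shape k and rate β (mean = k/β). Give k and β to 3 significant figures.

k ≈ 1.33, β ≈ 0.0281

For Gamma(k, rate β): mean = k/β, variance = k/β², so CV = 1/√k.
CV = SD/mean = 41/47.3 = 0.8668, hence k = 1/CV² = 1.33.
Then β = k/mean = 1.33/47.3 = 0.0281.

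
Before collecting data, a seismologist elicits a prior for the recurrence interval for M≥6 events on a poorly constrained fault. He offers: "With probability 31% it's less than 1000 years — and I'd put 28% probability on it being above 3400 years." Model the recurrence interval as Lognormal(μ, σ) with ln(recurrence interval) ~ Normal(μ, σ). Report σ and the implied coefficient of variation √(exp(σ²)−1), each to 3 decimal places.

If T ~ Lognormal(μ,σ) then ln T ~ Normal(μ,σ), so the p-quantile of ln T is μ + z_p·σ.
ln(1000) = 6.908 and ln(3400) = 8.132; z_{0.31} = -0.4959, z_{0.72} = 0.5828.
σ = (8.132 − 6.908)/(0.5828 − (-0.4959)) = 1.134.
μ = 6.908 − (-0.4959)·1.134 = 7.470.
CV = √(exp(σ²)−1) = √(exp(1.2871)−1) = 1.619.

σ ≈ 1.134, CV ≈ 1.619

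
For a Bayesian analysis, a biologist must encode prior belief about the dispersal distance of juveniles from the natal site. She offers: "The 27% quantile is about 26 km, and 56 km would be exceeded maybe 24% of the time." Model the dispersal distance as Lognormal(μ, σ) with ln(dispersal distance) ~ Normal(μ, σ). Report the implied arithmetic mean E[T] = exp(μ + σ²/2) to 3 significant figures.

E[T] ≈ 44 km

If T ~ Lognormal(μ,σ) then ln T ~ Normal(μ,σ), so the p-quantile of ln T is μ + z_p·σ.
ln(26) = 3.258 and ln(56) = 4.025; z_{0.27} = -0.6128, z_{0.76} = 0.7063.
σ = (4.025 − 3.258)/(0.7063 − (-0.6128)) = 0.582.
μ = 3.258 − (-0.6128)·0.582 = 3.615.
E[T] = exp(μ + σ²/2) = exp(3.615 + 0.1692) = 44 km.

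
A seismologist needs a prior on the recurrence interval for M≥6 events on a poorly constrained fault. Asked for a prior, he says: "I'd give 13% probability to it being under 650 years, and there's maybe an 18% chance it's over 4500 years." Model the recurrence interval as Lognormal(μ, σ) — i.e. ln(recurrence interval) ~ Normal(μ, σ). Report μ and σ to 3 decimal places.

If T ~ Lognormal(μ,σ) then ln T ~ Normal(μ,σ), so the p-quantile of ln T is μ + z_p·σ.
ln(650) = 6.477 and ln(4500) = 8.412; z_{0.13} = -1.126, z_{0.82} = 0.9154.
σ = (8.412 − 6.477)/(0.9154 − (-1.126)) = 0.948.
μ = 6.477 − (-1.126)·0.948 = 7.544.

μ ≈ 7.544, σ ≈ 0.948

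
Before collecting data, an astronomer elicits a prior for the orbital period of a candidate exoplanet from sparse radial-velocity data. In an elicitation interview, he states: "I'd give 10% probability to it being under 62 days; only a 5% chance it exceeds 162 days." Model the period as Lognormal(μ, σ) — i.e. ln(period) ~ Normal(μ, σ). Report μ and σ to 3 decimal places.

μ ≈ 4.548, σ ≈ 0.328

If T ~ Lognormal(μ,σ) then ln T ~ Normal(μ,σ), so the p-quantile of ln T is μ + z_p·σ.
ln(62) = 4.127 and ln(162) = 5.088; z_{0.1} = -1.282, z_{0.95} = 1.645.
σ = (5.088 − 4.127)/(1.645 − (-1.282)) = 0.328.
μ = 4.127 − (-1.282)·0.328 = 4.548.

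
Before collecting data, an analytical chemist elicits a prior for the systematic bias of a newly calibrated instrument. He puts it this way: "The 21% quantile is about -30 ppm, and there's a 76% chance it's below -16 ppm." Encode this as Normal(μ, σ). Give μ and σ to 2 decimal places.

μ = -22.54, σ = 9.25

The p-quantile of Normal(μ,σ) is μ + z_p·σ, with z_{0.21} = -0.8064 and z_{0.76} = 0.7063.
Eliminate σ: μ = (z₂·x₁ − z₁·x₂)/(z₂ − z₁) = (0.7063·-30 − (-0.8064)·-16)/1.513 = -22.54.
Then σ = (x₂ − x₁)/(z₂ − z₁) = (-16 − -30)/1.513 = 9.25.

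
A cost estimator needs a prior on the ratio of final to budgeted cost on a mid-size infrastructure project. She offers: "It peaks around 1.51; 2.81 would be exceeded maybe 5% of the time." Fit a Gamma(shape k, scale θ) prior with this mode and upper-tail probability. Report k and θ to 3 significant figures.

Gamma(k,θ) with k>1 has mode (k−1)θ, so θ = 1.51/(k−1).
Need P(X < 2.81) = 0.95 with θ tied to k this way. Start at k = 2, θ = 1.51: P(X<2.81) ≈ 0.555.
Too low — raise k to concentrate. Iterating converges to k ≈ 8.21.
Then θ = 1.51/(8.21−1) ≈ 0.209.

k ≈ 8.21, θ ≈ 0.209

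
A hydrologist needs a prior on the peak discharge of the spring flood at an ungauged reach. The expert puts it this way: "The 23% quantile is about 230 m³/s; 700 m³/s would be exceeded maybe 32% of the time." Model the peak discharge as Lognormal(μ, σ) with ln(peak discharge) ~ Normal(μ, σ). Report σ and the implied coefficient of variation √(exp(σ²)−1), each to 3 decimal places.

σ ≈ 0.922, CV ≈ 1.158

If T ~ Lognormal(μ,σ) then ln T ~ Normal(μ,σ), so the p-quantile of ln T is μ + z_p·σ.
ln(230) = 5.438 and ln(700) = 6.551; z_{0.23} = -0.7388, z_{0.68} = 0.4677.
σ = (6.551 − 5.438)/(0.4677 − (-0.7388)) = 0.922.
μ = 5.438 − (-0.7388)·0.922 = 6.120.
CV = √(exp(σ²)−1) = √(exp(0.8509)−1) = 1.158.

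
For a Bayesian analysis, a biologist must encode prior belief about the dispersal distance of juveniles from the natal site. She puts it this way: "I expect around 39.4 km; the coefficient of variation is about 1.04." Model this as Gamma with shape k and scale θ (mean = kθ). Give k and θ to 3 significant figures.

k ≈ 0.925, θ ≈ 42.6

For Gamma(k, scale θ): mean = kθ, variance = kθ², so CV = 1/√k.
CV = 1.04, hence k = 1/CV² = 0.925.
Then θ = mean/k = 39.4/0.925 = 42.6.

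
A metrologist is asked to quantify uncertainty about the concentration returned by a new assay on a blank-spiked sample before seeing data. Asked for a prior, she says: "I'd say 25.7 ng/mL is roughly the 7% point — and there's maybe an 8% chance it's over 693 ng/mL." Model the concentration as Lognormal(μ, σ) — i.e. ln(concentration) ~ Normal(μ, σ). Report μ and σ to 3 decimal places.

μ ≈ 4.934, σ ≈ 1.144

If T ~ Lognormal(μ,σ) then ln T ~ Normal(μ,σ), so the p-quantile of ln T is μ + z_p·σ.
ln(25.7) = 3.246 and ln(693) = 6.541; z_{0.07} = -1.476, z_{0.92} = 1.405.
σ = (6.541 − 3.246)/(1.405 − (-1.476)) = 1.144.
μ = 3.246 − (-1.476)·1.144 = 4.934.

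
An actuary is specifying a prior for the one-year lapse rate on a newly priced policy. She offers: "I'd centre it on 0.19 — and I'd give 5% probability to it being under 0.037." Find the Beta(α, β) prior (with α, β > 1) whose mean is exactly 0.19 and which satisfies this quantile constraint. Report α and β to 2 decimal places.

With mean 0.19 fixed, write α = 0.19s, β = 0.81s where s = α+β.
Need P(θ < 0.037) = 0.05 under Beta(0.19s, 0.81s). Normal approximation: (q−m)/√(m(1−m)/s) ≈ z_{0.05} = -1.64, so s ≈ 0.19·0.81·(-1.64)²/(0.037−0.19)² = 17.8.
At s = 17.8: P(θ<0.037) ≈ 0.011. Adjusting to match 0.05 gives s ≈ 10.15.
So α = 0.19·10.15 ≈ 1.93, β = 0.81·10.15 ≈ 8.22.

α ≈ 1.93, β ≈ 8.22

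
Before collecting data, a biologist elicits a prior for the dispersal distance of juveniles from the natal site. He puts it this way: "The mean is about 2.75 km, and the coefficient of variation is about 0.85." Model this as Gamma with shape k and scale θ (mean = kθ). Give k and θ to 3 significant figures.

For Gamma(k, scale θ): mean = kθ, variance = kθ², so CV = 1/√k.
CV = 0.85, hence k = 1/CV² = 1.38.
Then θ = mean/k = 2.75/1.38 = 1.99.

k ≈ 1.38, θ ≈ 1.99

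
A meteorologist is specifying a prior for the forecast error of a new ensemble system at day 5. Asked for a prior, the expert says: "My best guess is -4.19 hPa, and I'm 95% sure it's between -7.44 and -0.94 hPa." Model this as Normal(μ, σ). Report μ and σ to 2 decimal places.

A symmetric 95% interval runs μ ± z·σ with z = 1.96.
Half-width = 3.25, so σ = 3.25/1.96 = 1.66.
μ is the stated best guess, -4.19.

μ = -4.19, σ = 1.66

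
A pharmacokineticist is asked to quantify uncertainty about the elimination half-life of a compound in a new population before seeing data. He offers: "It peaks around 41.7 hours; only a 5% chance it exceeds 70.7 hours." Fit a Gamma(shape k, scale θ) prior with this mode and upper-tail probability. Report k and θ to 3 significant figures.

k ≈ 11, θ ≈ 4.16

Gamma(k,θ) with k>1 has mode (k−1)θ, so θ = 41.7/(k−1).
Need P(X < 70.7) = 0.95 with θ tied to k this way. Start at k = 2, θ = 41.7: P(X<70.7) ≈ 0.505.
Too low — raise k to concentrate. Iterating converges to k ≈ 11.
Then θ = 41.7/(11−1) ≈ 4.16.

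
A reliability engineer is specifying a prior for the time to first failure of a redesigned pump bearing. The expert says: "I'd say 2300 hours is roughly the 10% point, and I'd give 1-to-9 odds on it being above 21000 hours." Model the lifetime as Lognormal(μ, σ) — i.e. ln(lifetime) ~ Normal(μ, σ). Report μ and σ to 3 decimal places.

μ ≈ 8.846, σ ≈ 0.863

If T ~ Lognormal(μ,σ) then ln T ~ Normal(μ,σ), so the p-quantile of ln T is μ + z_p·σ.
ln(2300) = 7.741 and ln(21000) = 9.952; z_{0.1} = -1.282, z_{0.9} = 1.282.
σ = (9.952 − 7.741)/(1.282 − (-1.282)) = 0.863.
μ = 7.741 − (-1.282)·0.863 = 8.846.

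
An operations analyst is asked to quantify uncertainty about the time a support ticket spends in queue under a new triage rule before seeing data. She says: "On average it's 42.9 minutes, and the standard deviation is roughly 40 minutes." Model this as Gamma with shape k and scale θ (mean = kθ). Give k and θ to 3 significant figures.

For Gamma(k, scale θ): mean = kθ, variance = kθ², so CV = 1/√k.
CV = SD/mean = 40/42.9 = 0.9324, hence k = 1/CV² = 1.15.
Then θ = mean/k = 42.9/1.15 = 37.3.

k ≈ 1.15, θ ≈ 37.3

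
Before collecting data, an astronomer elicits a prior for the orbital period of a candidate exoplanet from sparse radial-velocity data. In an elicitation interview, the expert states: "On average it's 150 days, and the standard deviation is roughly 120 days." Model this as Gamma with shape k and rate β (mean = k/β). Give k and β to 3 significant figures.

For Gamma(k, rate β): mean = k/β, variance = k/β², so CV = 1/√k.
CV = SD/mean = 120/150 = 0.8, hence k = 1/CV² = 1.56.
Then β = k/mean = 1.56/150 = 0.0104.

k ≈ 1.56, β ≈ 0.0104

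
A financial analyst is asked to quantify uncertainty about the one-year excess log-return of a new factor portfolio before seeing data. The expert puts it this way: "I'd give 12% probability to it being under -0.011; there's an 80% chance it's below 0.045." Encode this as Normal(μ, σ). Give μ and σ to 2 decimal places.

μ = 0.02, σ = 0.03

The p-quantile of Normal(μ,σ) is μ + z_p·σ, with z_{0.12} = -1.175 and z_{0.8} = 0.8416.
Eliminate σ: μ = (z₂·x₁ − z₁·x₂)/(z₂ − z₁) = (0.8416·-0.011 − (-1.175)·0.045)/2.017 = 0.02.
Then σ = (x₂ − x₁)/(z₂ − z₁) = (0.045 − -0.011)/2.017 = 0.03.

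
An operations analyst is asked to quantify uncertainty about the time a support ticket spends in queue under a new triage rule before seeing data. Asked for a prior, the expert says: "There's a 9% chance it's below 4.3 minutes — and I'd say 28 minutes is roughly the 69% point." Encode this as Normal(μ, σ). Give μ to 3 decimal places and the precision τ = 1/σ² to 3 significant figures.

The p-quantile of Normal(μ,σ) is μ + z_p·σ, with z_{0.09} = -1.341 and z_{0.69} = 0.4959.
Eliminate σ: μ = (z₂·x₁ − z₁·x₂)/(z₂ − z₁) = (0.4959·4.3 − (-1.341)·28)/1.837 = 21.601.
Then σ = (x₂ − x₁)/(z₂ − z₁) = (28 − 4.3)/1.837 = 12.904.
Precision τ = 1/σ² = 1/12.9² = 0.00601.

μ = 21.601, τ = 0.00601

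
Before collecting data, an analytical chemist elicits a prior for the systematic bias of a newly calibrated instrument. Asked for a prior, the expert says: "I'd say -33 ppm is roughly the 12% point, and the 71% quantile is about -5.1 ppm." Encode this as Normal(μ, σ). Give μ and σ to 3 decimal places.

μ = -14.033, σ = 16.142

The p-quantile of Normal(μ,σ) is μ + z_p·σ, with z_{0.12} = -1.175 and z_{0.71} = 0.5534.
Eliminate σ: μ = (z₂·x₁ − z₁·x₂)/(z₂ − z₁) = (0.5534·-33 − (-1.175)·-5.1)/1.728 = -14.033.
Then σ = (x₂ − x₁)/(z₂ − z₁) = (-5.1 − -33)/1.728 = 16.142.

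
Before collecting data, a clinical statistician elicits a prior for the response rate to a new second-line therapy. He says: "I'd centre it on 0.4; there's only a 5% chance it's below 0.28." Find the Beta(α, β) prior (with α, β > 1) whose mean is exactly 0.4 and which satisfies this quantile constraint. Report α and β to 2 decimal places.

α ≈ 16.88, β ≈ 25.32

With mean 0.4 fixed, write α = 0.4s, β = 0.6s where s = α+β.
Need P(θ < 0.28) = 0.05 under Beta(0.4s, 0.6s). Normal approximation: (q−m)/√(m(1−m)/s) ≈ z_{0.05} = -1.64, so s ≈ 0.4·0.6·(-1.64)²/(0.28−0.4)² = 45.1.
At s = 45.1: P(θ<0.28) ≈ 0.044. Adjusting to match 0.05 gives s ≈ 42.20.
So α = 0.4·42.20 ≈ 16.88, β = 0.6·42.20 ≈ 25.32.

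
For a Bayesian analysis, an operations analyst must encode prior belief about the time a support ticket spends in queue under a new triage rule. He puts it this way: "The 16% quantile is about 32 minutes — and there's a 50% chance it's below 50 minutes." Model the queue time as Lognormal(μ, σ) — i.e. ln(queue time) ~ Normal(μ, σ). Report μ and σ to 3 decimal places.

If T ~ Lognormal(μ,σ) then ln T ~ Normal(μ,σ), so the p-quantile of ln T is μ + z_p·σ.
ln(32) = 3.466 and ln(50) = 3.912; z_{0.16} = -0.9945, z_{0.5} = 0.
σ = (3.912 − 3.466)/(0 − (-0.9945)) = 0.449.
μ = 3.466 − (-0.9945)·0.449 = 3.912.

μ ≈ 3.912, σ ≈ 0.449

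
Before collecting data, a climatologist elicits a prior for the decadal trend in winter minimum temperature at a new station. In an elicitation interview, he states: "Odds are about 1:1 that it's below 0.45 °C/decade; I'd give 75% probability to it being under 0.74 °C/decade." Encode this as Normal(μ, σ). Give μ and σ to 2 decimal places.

μ = 0.45, σ = 0.43

For Normal(μ,σ), the p-quantile is μ + z_p·σ. Here z_{0.5} = 0, z_{0.75} = 0.6745.
So 0.45 = μ + 0σ and 0.74 = μ + 0.6745σ.
Subtracting: σ = (0.74 − 0.45)/(0.6745 − (0)) = 0.43.
Then μ = 0.45 − (0)·0.43 = 0.45.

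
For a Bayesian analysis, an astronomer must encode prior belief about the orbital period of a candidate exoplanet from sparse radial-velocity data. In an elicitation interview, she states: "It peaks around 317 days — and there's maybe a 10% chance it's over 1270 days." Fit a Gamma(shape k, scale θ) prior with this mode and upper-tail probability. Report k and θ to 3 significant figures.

Gamma(k,θ) with k>1 has mode (k−1)θ, so θ = 317/(k−1).
Need P(X < 1270) = 0.9 with θ tied to k this way. Start at k = 2, θ = 317: P(X<1270) ≈ 0.909.
Too high — lower k to spread out. Iterating converges to k ≈ 1.95.
Then θ = 317/(1.95−1) ≈ 332.

k ≈ 1.95, θ ≈ 332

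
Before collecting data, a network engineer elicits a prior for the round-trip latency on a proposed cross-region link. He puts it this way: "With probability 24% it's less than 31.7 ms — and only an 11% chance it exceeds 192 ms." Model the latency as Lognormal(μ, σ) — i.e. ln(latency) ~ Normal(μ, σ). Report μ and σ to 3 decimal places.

μ ≈ 4.115, σ ≈ 0.932

If T ~ Lognormal(μ,σ) then ln T ~ Normal(μ,σ), so the p-quantile of ln T is μ + z_p·σ.
ln(31.7) = 3.456 and ln(192) = 5.257; z_{0.24} = -0.7063, z_{0.89} = 1.227.
σ = (5.257 − 3.456)/(1.227 − (-0.7063)) = 0.932.
μ = 3.456 − (-0.7063)·0.932 = 4.115.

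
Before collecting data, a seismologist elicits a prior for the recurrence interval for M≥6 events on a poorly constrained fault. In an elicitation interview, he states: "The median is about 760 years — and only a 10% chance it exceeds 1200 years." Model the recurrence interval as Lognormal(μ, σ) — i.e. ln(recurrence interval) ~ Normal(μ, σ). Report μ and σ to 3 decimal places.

μ ≈ 6.633, σ ≈ 0.356

If T ~ Lognormal(μ,σ) then ln T ~ Normal(μ,σ), so the p-quantile of ln T is μ + z_p·σ.
ln(760) = 6.633 and ln(1200) = 7.09; z_{0.5} = 0, z_{0.9} = 1.282.
σ = (7.09 − 6.633)/(1.282 − (0)) = 0.356.
μ = 6.633 − (0)·0.356 = 6.633.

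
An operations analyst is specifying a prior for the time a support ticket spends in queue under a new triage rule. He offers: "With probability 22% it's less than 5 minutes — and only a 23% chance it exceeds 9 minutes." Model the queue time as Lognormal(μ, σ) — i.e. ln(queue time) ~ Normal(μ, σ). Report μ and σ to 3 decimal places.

If T ~ Lognormal(μ,σ) then ln T ~ Normal(μ,σ), so the p-quantile of ln T is μ + z_p·σ.
ln(5) = 1.609 and ln(9) = 2.197; z_{0.22} = -0.7722, z_{0.77} = 0.7388.
σ = (2.197 − 1.609)/(0.7388 − (-0.7722)) = 0.389.
μ = 1.609 − (-0.7722)·0.389 = 1.910.

μ ≈ 1.910, σ ≈ 0.389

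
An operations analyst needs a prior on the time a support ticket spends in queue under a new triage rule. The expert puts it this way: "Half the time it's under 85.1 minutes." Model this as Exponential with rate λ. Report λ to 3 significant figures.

Exponential median = ln 2 / λ, so λ = ln 2 / 85.1 = 0.00815.

λ ≈ 0.00815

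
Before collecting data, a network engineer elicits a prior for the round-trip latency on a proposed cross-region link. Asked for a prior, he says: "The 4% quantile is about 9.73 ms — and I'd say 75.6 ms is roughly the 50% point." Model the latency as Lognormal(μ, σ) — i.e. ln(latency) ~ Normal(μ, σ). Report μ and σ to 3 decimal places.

μ ≈ 4.325, σ ≈ 1.171

If T ~ Lognormal(μ,σ) then ln T ~ Normal(μ,σ), so the p-quantile of ln T is μ + z_p·σ.
ln(9.73) = 2.275 and ln(75.6) = 4.325; z_{0.04} = -1.751, z_{0.5} = 0.
σ = (4.325 − 2.275)/(0 − (-1.751)) = 1.171.
μ = 2.275 − (-1.751)·1.171 = 4.325.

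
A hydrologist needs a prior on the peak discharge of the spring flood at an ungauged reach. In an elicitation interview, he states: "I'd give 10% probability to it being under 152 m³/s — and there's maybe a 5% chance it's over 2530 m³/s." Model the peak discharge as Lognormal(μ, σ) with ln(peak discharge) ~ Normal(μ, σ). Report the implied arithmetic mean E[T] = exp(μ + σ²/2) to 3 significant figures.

If T ~ Lognormal(μ,σ) then ln T ~ Normal(μ,σ), so the p-quantile of ln T is μ + z_p·σ.
ln(152) = 5.024 and ln(2530) = 7.836; z_{0.1} = -1.282, z_{0.95} = 1.645.
σ = (7.836 − 5.024)/(1.645 − (-1.282)) = 0.961.
μ = 5.024 − (-1.282)·0.961 = 6.255.
E[T] = exp(μ + σ²/2) = exp(6.255 + 0.4617) = 826 m³/s.

E[T] ≈ 826 m³/s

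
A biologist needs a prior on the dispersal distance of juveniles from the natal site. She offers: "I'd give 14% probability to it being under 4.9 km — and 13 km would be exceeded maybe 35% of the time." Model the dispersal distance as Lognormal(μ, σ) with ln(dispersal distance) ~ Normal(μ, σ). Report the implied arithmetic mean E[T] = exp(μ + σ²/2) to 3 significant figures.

E[T] ≈ 12.6 km

If T ~ Lognormal(μ,σ) then ln T ~ Normal(μ,σ), so the p-quantile of ln T is μ + z_p·σ.
ln(4.9) = 1.589 and ln(13) = 2.565; z_{0.14} = -1.08, z_{0.65} = 0.3853.
σ = (2.565 − 1.589)/(0.3853 − (-1.08)) = 0.666.
μ = 1.589 − (-1.08)·0.666 = 2.308.
E[T] = exp(μ + σ²/2) = exp(2.308 + 0.2216) = 12.6 km.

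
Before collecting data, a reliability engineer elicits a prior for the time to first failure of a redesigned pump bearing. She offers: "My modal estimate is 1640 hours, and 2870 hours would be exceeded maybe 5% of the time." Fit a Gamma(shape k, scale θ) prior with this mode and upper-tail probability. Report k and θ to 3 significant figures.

Gamma(k,θ) with k>1 has mode (k−1)θ, so θ = 1640/(k−1).
Need P(X < 2870) = 0.95 with θ tied to k this way. Start at k = 2, θ = 1640: P(X<2870) ≈ 0.522.
Too low — raise k to concentrate. Iterating converges to k ≈ 9.91.
Then θ = 1640/(9.91−1) ≈ 184.

k ≈ 9.91, θ ≈ 184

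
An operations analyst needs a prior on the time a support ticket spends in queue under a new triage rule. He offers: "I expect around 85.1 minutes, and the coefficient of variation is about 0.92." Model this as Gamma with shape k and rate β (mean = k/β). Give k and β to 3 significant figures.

k ≈ 1.18, β ≈ 0.0139

For Gamma(k, rate β): mean = k/β, variance = k/β², so CV = 1/√k.
CV = 0.92, hence k = 1/CV² = 1.18.
Then β = k/mean = 1.18/85.1 = 0.0139.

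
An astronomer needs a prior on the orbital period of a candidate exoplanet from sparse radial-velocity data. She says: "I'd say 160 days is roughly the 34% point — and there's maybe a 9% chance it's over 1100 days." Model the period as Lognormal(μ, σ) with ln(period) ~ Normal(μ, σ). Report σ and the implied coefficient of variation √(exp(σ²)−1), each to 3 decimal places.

σ ≈ 1.100, CV ≈ 1.533

If T ~ Lognormal(μ,σ) then ln T ~ Normal(μ,σ), so the p-quantile of ln T is μ + z_p·σ.
ln(160) = 5.075 and ln(1100) = 7.003; z_{0.34} = -0.4125, z_{0.91} = 1.341.
σ = (7.003 − 5.075)/(1.341 − (-0.4125)) = 1.100.
μ = 5.075 − (-0.4125)·1.100 = 5.529.
CV = √(exp(σ²)−1) = √(exp(1.2092)−1) = 1.533.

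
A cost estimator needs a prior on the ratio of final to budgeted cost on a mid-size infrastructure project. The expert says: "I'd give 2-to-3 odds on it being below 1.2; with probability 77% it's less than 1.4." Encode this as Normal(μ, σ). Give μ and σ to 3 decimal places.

The p-quantile of Normal(μ,σ) is μ + z_p·σ, with z_{0.4} = -0.2533 and z_{0.77} = 0.7388.
Eliminate σ: μ = (z₂·x₁ − z₁·x₂)/(z₂ − z₁) = (0.7388·1.2 − (-0.2533)·1.4)/0.9922 = 1.251.
Then σ = (x₂ − x₁)/(z₂ − z₁) = (1.4 − 1.2)/0.9922 = 0.202.

μ = 1.251, σ = 0.202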